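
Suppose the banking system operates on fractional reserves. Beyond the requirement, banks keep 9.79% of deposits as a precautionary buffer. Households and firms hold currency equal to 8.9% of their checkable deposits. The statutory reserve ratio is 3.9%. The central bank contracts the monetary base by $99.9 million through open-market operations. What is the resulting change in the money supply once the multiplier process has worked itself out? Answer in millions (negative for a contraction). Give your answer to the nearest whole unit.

The money multiplier is m = (1 + c) / (rr + e + c) = (1 + 0.089) / (0.039 + 0.0979 + 0.089) ≈ 4.8207.
The sale removes 99.9 million of base, so ΔM = m × ΔMB = 4.8207 × (−99.9) ≈ -481.5879 million.

-482 million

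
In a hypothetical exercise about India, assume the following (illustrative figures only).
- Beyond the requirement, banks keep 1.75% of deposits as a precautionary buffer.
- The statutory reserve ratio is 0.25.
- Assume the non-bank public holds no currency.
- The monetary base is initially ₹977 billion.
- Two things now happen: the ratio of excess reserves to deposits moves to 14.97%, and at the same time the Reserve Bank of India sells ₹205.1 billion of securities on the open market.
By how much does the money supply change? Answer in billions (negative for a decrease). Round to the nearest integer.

-1721 billion

Before: m₁ = 1 / (0.25 + 0.0175) ≈ 3.7383, MB₁ = 977, so M₁ = 3.7383 × 977 = 3652.3191 billion.
After: m₂ = 1 / (0.25 + 0.1497) ≈ 2.5019, MB₂ = 977 − 205.1 = 771.9, so M₂ = 2.5019 × 771.9 ≈ 1931.2166 billion.
ΔM = M₂ − M₁ = 1931.2166 − 3652.3191 = -1721.1025 billion.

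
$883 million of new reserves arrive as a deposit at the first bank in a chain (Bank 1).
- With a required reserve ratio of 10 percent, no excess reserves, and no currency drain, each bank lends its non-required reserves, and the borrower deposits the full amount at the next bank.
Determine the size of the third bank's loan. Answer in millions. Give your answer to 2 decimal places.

Each bank lends a fraction (1 − rr) = 0.9000 of the deposit it receives, so Bank 3 receives 883·0.9000^2 and lends 883·0.9000^3 = 643.7070 million.

$643.71 million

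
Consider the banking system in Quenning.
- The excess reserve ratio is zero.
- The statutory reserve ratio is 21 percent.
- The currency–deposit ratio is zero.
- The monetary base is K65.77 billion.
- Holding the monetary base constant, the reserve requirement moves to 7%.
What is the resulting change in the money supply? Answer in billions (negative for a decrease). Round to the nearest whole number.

Initially m₁ = 1 / (0.21) ≈ 4.7619, so M₁ = 4.7619 × 65.77 ≈ 313.1902 billion.
After the change m₂ = 1 / (0.07) ≈ 14.2857, so M₂ = 14.2857 × 65.77 ≈ 939.5705 billion.
ΔM = M₂ − M₁ = 939.5705 − 313.1902 = 626.3803 billion.

K626 billion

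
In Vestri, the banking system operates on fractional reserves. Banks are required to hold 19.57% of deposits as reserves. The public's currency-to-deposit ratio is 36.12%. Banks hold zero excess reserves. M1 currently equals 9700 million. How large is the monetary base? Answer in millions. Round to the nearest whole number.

3969 million

The money multiplier is m = (1 + c) / (rr + c) = (1 + 0.3612) / (0.1957 + 0.3612) ≈ 2.44424.
MB = M / m = 9700 / 2.44424 ≈ 3968.5137 million.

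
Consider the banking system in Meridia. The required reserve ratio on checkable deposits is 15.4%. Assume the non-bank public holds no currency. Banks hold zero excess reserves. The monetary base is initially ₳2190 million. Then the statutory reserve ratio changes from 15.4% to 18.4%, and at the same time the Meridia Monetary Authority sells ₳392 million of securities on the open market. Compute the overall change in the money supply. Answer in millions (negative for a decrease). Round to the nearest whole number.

-4449 million

Before: m₁ = 1 / (0.154) ≈ 6.49351, MB₁ = 2190, so M₁ = 6.49351 × 2190 = 14220.7869 million.
After: m₂ = 1 / (0.184) ≈ 5.43478, MB₂ = 2190 − 392 = 1798, so M₂ = 5.43478 × 1798 ≈ 9771.7344 million.
ΔM = M₂ − M₁ = 9771.7344 − 14220.7869 = -4449.0525 million.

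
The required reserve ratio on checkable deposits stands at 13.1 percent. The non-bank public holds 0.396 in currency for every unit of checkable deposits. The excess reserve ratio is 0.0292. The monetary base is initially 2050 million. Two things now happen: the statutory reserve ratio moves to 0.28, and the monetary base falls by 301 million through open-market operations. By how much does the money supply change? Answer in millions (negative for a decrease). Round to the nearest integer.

-1683 million

Before: m₁ = (1 + 0.396) / (0.131 + 0.0292 + 0.396) ≈ 2.50989, MB₁ = 2050, so M₁ = 2.50989 × 2050 = 5145.2745 million.
After: m₂ = (1 + 0.396) / (0.28 + 0.0292 + 0.396) ≈ 1.97958, MB₂ = 2050 − 301 = 1749, so M₂ = 1.97958 × 1749 ≈ 3462.2854 million.
ΔM = M₂ − M₁ = 3462.2854 − 5145.2745 = -1682.9891 million.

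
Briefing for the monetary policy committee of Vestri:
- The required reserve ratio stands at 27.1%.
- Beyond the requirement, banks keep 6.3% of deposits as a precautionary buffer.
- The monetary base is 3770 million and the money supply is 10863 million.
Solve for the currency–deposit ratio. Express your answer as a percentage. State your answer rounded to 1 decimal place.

Using m = M/MB = 10863/3770 ≈ 2.881432. From m = (1 + c)/(c + rr + e), rearranging gives 1 + c = m·(c + rr + e), so c·(1 − m) = m·(rr + e) − 1.
Hence c = [m·(rr + e) − 1]/(1 − m) = [2.881432 × (0.271 + 0.063) − 1] / (1 − 2.881432) ≈ 0.019986.

2.0%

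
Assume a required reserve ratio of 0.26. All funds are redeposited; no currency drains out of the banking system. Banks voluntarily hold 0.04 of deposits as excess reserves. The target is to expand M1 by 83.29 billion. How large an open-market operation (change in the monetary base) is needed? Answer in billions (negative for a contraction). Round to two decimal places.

The money multiplier is m = 1 / (rr + e) = 1 / (0.26 + 0.04) ≈ 3.33333.
ΔMB = ΔM / m = (+83.29) / 3.33333 ≈ 24.987 billion.

24.99 billion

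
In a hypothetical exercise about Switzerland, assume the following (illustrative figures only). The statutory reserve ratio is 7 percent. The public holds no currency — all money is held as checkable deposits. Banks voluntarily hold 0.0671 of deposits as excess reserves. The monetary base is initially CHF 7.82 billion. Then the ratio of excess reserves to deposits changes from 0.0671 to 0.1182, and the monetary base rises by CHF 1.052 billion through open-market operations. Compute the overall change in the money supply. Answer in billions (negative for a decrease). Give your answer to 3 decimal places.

Before: m₁ = 1 / (0.07 + 0.0671) ≈ 7.29395, MB₁ = 7.82, so M₁ = 7.29395 × 7.82 ≈ 57.0387 billion.
After: m₂ = 1 / (0.07 + 0.1182) ≈ 5.31350, MB₂ = 7.82 + 1.052 = 8.872, so M₂ = 5.31350 × 8.872 ≈ 47.1414 billion.
ΔM = M₂ − M₁ = 47.1414 − 57.0387 = -9.8973 billion.

-9.897 billion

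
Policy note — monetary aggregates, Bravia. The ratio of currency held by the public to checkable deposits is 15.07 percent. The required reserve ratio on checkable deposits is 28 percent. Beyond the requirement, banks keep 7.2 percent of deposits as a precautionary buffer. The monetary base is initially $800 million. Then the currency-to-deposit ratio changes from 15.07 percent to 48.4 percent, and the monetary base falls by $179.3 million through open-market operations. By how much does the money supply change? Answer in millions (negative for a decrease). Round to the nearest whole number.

-729 million

Before: m₁ = (1 + 0.1507) / (0.28 + 0.072 + 0.1507) ≈ 2.2890, MB₁ = 800, so M₁ = 2.2890 × 800 = 1831.2 million.
After: m₂ = (1 + 0.484) / (0.28 + 0.072 + 0.484) ≈ 1.7751, MB₂ = 800 − 179.3 = 620.7, so M₂ = 1.7751 × 620.7 ≈ 1101.8046 million.
ΔM = M₂ − M₁ = 1101.8046 − 1831.2 = -729.3954 million.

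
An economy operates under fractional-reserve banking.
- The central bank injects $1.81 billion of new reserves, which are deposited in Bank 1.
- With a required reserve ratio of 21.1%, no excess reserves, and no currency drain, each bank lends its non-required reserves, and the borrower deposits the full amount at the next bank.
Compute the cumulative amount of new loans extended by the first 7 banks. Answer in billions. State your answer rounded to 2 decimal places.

Bank i lends (1 − rr)^i of the original deposit: Bank 1 lends 1.81·0.7890 ≈ 1.4281, Bank 2 lends 1.81·0.7890² ≈ 1.1268, and so on.
Summing a geometric series: total = 1.81·[0.7890·(1 − 0.7890^7) / (1 − 0.7890)] ≈ 5.4799 billion.

$5.48 billion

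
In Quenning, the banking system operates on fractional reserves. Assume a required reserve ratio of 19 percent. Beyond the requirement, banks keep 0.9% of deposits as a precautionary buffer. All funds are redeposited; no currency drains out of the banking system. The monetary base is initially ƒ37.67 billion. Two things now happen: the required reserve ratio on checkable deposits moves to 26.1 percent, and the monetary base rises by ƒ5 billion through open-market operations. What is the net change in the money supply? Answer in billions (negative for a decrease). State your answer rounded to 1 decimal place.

-31.3 billion

Before: m₁ = 1 / (0.19 + 0.009) ≈ 5.0251, MB₁ = 37.67, so M₁ = 5.0251 × 37.67 ≈ 189.2955 billion.
After: m₂ = 1 / (0.261 + 0.009) ≈ 3.7037, MB₂ = 37.67 + 5 = 42.67, so M₂ = 3.7037 × 42.67 ≈ 158.0369 billion.
ΔM = M₂ − M₁ = 158.0369 − 189.2955 = -31.2586 billion.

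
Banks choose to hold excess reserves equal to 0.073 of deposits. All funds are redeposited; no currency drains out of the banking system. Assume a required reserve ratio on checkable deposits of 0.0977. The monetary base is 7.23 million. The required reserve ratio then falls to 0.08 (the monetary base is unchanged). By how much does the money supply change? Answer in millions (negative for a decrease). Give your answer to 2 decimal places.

Initially m₁ = 1 / (0.0977 + 0.073) ≈ 5.8582, so M₁ = 5.8582 × 7.23 ≈ 42.3548 million.
After the change m₂ = 1 / (0.08 + 0.073) ≈ 6.5359, so M₂ = 6.5359 × 7.23 ≈ 47.2546 million.
ΔM = M₂ − M₁ = 47.2546 − 42.3548 = 4.8998 million.

4.90 million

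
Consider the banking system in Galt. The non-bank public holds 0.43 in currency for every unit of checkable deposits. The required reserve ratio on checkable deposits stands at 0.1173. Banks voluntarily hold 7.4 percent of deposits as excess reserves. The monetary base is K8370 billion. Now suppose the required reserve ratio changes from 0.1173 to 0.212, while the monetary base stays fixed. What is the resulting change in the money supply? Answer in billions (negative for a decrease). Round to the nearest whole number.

-2548 billion

Initially m₁ = (1 + 0.43) / (0.1173 + 0.074 + 0.43) ≈ 2.30163, so M₁ = 2.30163 × 8370 = 19264.6431 billion.
After the change m₂ = (1 + 0.43) / (0.212 + 0.074 + 0.43) ≈ 1.99721, so M₂ = 1.99721 × 8370 = 16716.6477 billion.
ΔM = M₂ − M₁ = 16716.6477 − 19264.6431 = -2547.9954 billion.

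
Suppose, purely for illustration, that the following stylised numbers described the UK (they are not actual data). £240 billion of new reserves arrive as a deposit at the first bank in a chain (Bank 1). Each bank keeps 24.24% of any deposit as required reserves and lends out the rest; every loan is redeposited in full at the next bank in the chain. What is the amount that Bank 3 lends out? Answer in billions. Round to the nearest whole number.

£104 billion

Each bank lends a fraction (1 − rr) = 0.7576 of the deposit it receives, so Bank 3 receives 240·0.7576^2 and lends 240·0.7576^3 ≈ 104.3593 billion.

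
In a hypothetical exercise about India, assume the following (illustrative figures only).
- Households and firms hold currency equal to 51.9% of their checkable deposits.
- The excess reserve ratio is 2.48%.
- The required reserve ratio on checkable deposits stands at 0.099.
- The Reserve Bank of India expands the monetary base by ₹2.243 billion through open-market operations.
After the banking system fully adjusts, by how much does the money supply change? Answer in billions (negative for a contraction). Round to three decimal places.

₹5.300 billion

The money multiplier is m = (1 + c) / (rr + e + c) = (1 + 0.519) / (0.099 + 0.0248 + 0.519) ≈ 2.36310.
The purchase adds 2.243 billion of base, so ΔM = m × ΔMB = 2.36310 × (+2.243) ≈ 5.3004 billion.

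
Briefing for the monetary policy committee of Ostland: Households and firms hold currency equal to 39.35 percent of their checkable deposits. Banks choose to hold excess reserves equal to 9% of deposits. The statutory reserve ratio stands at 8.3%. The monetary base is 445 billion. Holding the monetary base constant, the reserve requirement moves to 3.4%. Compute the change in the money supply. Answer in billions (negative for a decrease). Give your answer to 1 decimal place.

Initially m₁ = (1 + 0.3935) / (0.083 + 0.09 + 0.3935) ≈ 2.45984, so M₁ = 2.45984 × 445 = 1094.6288 billion.
After the change m₂ = (1 + 0.3935) / (0.034 + 0.09 + 0.3935) ≈ 2.69275, so M₂ = 2.69275 × 445 ≈ 1198.2738 billion.
ΔM = M₂ − M₁ = 1198.2738 − 1094.6288 = 103.645 billion.

103.6 billion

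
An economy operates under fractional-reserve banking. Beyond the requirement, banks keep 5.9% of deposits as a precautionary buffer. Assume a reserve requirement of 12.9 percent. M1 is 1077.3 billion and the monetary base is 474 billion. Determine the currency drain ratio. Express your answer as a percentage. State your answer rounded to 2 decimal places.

Using m = M/MB = 1077.3/474 ≈ 2.272785. From m = (1 + c)/(c + rr + e), rearranging gives 1 + c = m·(c + rr + e), so c·(1 − m) = m·(rr + e) − 1.
Hence c = [m·(rr + e) − 1]/(1 − m) = [2.272785 × (0.129 + 0.059) − 1] / (1 − 2.272785) ≈ 0.449971.

45.00%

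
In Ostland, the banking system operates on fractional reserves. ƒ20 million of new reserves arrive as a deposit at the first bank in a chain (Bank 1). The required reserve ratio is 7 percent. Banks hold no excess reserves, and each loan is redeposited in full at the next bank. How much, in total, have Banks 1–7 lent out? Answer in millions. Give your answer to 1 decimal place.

Bank i lends (1 − rr)^i of the original deposit: Bank 1 lends 20·0.9300 = 18.6000, Bank 2 lends 20·0.9300² = 17.2980, and so on.
Summing a geometric series: total = 20·[0.9300·(1 − 0.9300^7) / (1 − 0.9300)] ≈ 105.8338 million.

ƒ105.8 million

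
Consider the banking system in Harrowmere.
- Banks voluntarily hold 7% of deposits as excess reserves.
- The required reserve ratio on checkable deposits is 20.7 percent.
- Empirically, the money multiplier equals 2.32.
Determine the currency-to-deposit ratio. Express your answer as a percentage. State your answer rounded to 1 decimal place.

Using m = 2.32. From m = (1 + c)/(c + rr + e), rearranging gives 1 + c = m·(c + rr + e), so c·(1 − m) = m·(rr + e) − 1.
Hence c = [m·(rr + e) − 1]/(1 − m) = [2.32 × (0.207 + 0.07) − 1] / (1 − 2.32) ≈ 0.270727.

27.1%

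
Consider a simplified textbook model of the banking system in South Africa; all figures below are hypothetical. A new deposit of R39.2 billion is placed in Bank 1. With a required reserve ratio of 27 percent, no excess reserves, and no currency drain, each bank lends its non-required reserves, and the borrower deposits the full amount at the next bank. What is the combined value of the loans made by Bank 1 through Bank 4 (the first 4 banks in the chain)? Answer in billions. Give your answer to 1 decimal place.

R75.9 billion

Bank i lends (1 − rr)^i of the original deposit: Bank 1 lends 39.2·0.7300 = 28.6160, Bank 2 lends 39.2·0.7300² ≈ 20.8897, and so on.
Summing a geometric series: total = 39.2·[0.7300·(1 − 0.7300^4) / (1 − 0.7300)] ≈ 75.8873 billion.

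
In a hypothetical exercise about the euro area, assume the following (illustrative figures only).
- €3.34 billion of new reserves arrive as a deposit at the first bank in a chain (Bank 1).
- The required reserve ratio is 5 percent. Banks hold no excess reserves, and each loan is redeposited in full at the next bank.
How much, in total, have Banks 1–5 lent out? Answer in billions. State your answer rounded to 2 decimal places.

Bank i lends (1 − rr)^i of the original deposit: Bank 1 lends 3.34·0.9500 = 3.1730, Bank 2 lends 3.34·0.9500² ≈ 3.0143, and so on.
Summing a geometric series: total = 3.34·[0.9500·(1 − 0.9500^5) / (1 − 0.9500)] ≈ 14.3559 billion.

€14.36 billion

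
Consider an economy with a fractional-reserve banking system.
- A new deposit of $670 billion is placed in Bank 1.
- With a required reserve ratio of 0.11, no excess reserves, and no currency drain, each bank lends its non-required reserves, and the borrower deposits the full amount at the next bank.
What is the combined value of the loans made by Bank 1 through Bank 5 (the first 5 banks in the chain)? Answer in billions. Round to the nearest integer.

$2394 billion

Bank i lends (1 − rr)^i of the original deposit: Bank 1 lends 670·0.8900 = 596.3000, Bank 2 lends 670·0.8900² = 530.7070, and so on.
Summing a geometric series: total = 670·[0.8900·(1 − 0.8900^5) / (1 − 0.8900)] ≈ 2393.8412 billion.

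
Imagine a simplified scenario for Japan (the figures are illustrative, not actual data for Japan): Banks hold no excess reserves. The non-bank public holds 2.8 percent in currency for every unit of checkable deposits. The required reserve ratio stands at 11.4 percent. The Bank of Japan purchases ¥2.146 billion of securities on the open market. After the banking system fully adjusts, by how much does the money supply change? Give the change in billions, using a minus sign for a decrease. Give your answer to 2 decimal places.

The money multiplier is m = (1 + c) / (rr + c) = (1 + 0.028) / (0.114 + 0.028) ≈ 7.2394.
The purchase adds 2.146 billion of base, so ΔM = m × ΔMB = 7.2394 × (+2.146) ≈ 15.5358 billion.

¥15.54 billion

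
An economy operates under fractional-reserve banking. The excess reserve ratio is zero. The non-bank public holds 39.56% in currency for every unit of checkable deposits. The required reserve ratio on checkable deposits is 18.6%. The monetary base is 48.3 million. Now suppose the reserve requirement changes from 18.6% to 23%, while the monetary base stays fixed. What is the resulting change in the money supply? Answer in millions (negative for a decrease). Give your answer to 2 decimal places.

Initially m₁ = (1 + 0.3956) / (0.186 + 0.3956) ≈ 2.39959, so M₁ = 2.39959 × 48.3 ≈ 115.9002 million.
After the change m₂ = (1 + 0.3956) / (0.23 + 0.3956) ≈ 2.23082, so M₂ = 2.23082 × 48.3 ≈ 107.7486 million.
ΔM = M₂ − M₁ = 107.7486 − 115.9002 = -8.1516 million.

-8.15 million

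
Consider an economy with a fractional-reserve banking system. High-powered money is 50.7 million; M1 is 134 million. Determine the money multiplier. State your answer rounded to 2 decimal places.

The money multiplier is m = M / MB = 134 / 50.7 ≈ 2.64300.

2.64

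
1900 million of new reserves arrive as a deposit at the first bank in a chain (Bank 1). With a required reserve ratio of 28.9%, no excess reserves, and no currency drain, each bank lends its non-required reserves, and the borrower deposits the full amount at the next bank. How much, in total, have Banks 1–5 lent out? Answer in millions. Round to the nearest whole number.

3825 million

Bank i lends (1 − rr)^i of the original deposit: Bank 1 lends 1900·0.7110 = 1350.9000, Bank 2 lends 1900·0.7110² = 960.4899, and so on.
Summing a geometric series: total = 1900·[0.7110·(1 − 0.7110^5) / (1 − 0.7110)] ≈ 3825.0705 million.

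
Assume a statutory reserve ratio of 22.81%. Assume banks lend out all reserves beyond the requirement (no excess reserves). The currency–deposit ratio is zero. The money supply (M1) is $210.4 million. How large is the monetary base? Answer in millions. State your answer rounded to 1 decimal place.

$48.0 million

With no currency drain and no excess reserves, the money multiplier is m = 1/rr = 1/0.2281 ≈ 4.38404.
The monetary base is MB = M / m = 210.4 / 4.38404 ≈ 47.9923 million.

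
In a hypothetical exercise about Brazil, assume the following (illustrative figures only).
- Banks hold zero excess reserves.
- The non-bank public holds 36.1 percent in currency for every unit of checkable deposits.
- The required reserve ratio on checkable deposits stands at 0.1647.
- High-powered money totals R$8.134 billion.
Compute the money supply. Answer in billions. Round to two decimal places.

The money multiplier is m = (1 + c) / (rr + c) = (1 + 0.361) / (0.1647 + 0.361) ≈ 2.5889.
So M = m × MB = 2.5889 × 8.134 ≈ 21.0581 billion.

R$21.06 billion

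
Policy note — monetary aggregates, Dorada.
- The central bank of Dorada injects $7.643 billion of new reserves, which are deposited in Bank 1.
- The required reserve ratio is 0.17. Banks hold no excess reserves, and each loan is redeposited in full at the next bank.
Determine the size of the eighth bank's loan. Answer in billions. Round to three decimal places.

$1.721 billion

Each bank lends a fraction (1 − rr) = 0.8300 of the deposit it receives, so Bank 8 receives 7.643·0.8300^7 and lends 7.643·0.8300^8 ≈ 1.7214 billion.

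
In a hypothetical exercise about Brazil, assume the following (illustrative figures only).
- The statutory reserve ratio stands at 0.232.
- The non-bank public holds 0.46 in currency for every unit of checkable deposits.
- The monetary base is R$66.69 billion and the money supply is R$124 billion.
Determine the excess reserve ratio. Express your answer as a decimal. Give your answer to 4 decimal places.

Using m = M/MB = 124/66.69 ≈ 1.859349. Since m = (1 + c)/(c + rr + e), the denominator satisfies c + rr + e = (1 + c)/m = (1 + 0.46) / 1.859349 ≈ 0.785221.
With c = 0.46 and rr = 0.232, the excess reserve ratio is 0.785221 − 0.46 − 0.232 = 0.093221.

0.0932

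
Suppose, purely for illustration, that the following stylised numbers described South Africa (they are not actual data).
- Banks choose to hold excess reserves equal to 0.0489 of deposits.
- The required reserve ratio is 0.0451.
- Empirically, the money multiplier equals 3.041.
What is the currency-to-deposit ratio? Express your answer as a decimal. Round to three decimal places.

0.350

Using m = 3.041. From m = (1 + c)/(c + rr + e), rearranging gives 1 + c = m·(c + rr + e), so c·(1 − m) = m·(rr + e) − 1.
Hence c = [m·(rr + e) − 1]/(1 − m) = [3.041 × (0.0451 + 0.0489) − 1] / (1 − 3.041) ≈ 0.349900.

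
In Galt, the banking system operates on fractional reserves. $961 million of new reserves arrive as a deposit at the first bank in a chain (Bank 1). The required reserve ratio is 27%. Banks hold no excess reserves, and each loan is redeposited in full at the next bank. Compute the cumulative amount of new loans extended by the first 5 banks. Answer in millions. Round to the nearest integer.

$2060 million

Bank i lends (1 − rr)^i of the original deposit: Bank 1 lends 961·0.7300 = 701.5300, Bank 2 lends 961·0.7300² = 512.1169, and so on.
Summing a geometric series: total = 961·[0.7300·(1 − 0.7300^5) / (1 − 0.7300)] ≈ 2059.6215 million.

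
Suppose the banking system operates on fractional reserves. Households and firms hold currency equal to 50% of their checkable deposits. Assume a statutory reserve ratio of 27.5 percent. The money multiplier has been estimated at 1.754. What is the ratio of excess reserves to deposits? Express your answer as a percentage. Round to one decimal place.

8.0%

Using m = 1.754. Since m = (1 + c)/(c + rr + e), the denominator satisfies c + rr + e = (1 + c)/m = (1 + 0.5) / 1.754 ≈ 0.855188.
With c = 0.5 and rr = 0.275, the ratio of excess reserves to deposits is 0.855188 − 0.5 − 0.275 = 0.080188.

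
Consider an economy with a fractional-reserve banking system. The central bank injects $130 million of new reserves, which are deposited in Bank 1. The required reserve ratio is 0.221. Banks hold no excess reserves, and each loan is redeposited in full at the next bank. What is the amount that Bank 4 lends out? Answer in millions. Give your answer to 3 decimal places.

Each bank lends a fraction (1 − rr) = 0.7790 of the deposit it receives, so Bank 4 receives 130·0.7790^3 and lends 130·0.7790^4 ≈ 47.8733 million.

$47.873 million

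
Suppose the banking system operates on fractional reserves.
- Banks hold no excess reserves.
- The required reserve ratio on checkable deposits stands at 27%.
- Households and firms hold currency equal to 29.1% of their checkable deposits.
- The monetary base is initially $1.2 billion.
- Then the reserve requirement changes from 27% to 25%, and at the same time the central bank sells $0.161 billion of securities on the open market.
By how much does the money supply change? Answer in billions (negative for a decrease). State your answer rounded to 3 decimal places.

Before: m₁ = (1 + 0.291) / (0.27 + 0.291) ≈ 2.30125, MB₁ = 1.2, so M₁ = 2.30125 × 1.2 = 2.7615 billion.
After: m₂ = (1 + 0.291) / (0.25 + 0.291) ≈ 2.38632, MB₂ = 1.2 − 0.161 = 1.039, so M₂ = 2.38632 × 1.039 ≈ 2.4794 billion.
ΔM = M₂ − M₁ = 2.4794 − 2.7615 = -0.2821 billion.

-0.282 billion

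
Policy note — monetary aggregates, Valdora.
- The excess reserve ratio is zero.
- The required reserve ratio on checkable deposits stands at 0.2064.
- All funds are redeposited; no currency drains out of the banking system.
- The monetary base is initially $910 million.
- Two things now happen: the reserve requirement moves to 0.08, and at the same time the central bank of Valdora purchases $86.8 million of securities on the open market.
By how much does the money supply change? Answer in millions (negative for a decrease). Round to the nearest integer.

Before: m₁ = 1 / (0.2064) ≈ 4.8450, MB₁ = 910, so M₁ = 4.8450 × 910 = 4408.95 million.
After: m₂ = 1 / (0.08) = 12.5, MB₂ = 910 + 86.8 = 996.8, so M₂ = 12.5 × 996.8 = 12460 million.
ΔM = M₂ − M₁ = 12460 − 4408.95 = 8051.05 million.

$8051 million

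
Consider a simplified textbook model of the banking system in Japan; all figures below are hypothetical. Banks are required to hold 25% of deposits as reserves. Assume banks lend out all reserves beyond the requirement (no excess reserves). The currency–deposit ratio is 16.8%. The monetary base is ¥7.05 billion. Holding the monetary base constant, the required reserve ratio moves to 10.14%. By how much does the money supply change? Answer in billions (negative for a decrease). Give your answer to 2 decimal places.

Initially m₁ = (1 + 0.168) / (0.25 + 0.168) ≈ 2.7943, so M₁ = 2.7943 × 7.05 ≈ 19.6998 billion.
After the change m₂ = (1 + 0.168) / (0.1014 + 0.168) ≈ 4.3356, so M₂ = 4.3356 × 7.05 ≈ 30.566 billion.
ΔM = M₂ − M₁ = 30.566 − 19.6998 = 10.8662 billion.

¥10.87 billion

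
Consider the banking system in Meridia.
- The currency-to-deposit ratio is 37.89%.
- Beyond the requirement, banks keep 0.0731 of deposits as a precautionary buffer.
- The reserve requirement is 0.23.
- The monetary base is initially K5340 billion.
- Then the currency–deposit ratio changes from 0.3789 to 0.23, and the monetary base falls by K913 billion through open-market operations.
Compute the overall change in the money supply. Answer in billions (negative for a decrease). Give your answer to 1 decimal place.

Before: m₁ = (1 + 0.3789) / (0.23 + 0.0731 + 0.3789) ≈ 2.021848, MB₁ = 5340, so M₁ = 2.021848 × 5340 ≈ 10796.6683 billion.
After: m₂ = (1 + 0.23) / (0.23 + 0.0731 + 0.23) ≈ 2.307259, MB₂ = 5340 − 913 = 4427, so M₂ = 2.307259 × 4427 ≈ 10214.2356 billion.
ΔM = M₂ − M₁ = 10214.2356 − 10796.6683 = -582.4327 billion.

-582.4 billion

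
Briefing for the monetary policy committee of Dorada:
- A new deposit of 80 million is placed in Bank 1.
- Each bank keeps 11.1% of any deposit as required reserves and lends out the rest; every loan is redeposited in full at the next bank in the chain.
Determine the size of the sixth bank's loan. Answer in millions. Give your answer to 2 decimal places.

39.49 million

Each bank lends a fraction (1 − rr) = 0.8890 of the deposit it receives, so Bank 6 receives 80·0.8890^5 and lends 80·0.8890^6 ≈ 39.4912 million.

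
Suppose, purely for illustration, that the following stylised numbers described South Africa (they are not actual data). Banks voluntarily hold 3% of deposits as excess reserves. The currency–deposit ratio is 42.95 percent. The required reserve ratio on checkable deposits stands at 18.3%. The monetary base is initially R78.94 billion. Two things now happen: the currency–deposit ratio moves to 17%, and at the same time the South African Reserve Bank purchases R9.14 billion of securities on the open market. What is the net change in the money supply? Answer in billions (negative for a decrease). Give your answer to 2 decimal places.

Before: m₁ = (1 + 0.4295) / (0.183 + 0.03 + 0.4295) ≈ 2.22490, MB₁ = 78.94, so M₁ = 2.22490 × 78.94 ≈ 175.6336 billion.
After: m₂ = (1 + 0.17) / (0.183 + 0.03 + 0.17) ≈ 3.05483, MB₂ = 78.94 + 9.14 = 88.08, so M₂ = 3.05483 × 88.08 ≈ 269.0694 billion.
ΔM = M₂ − M₁ = 269.0694 − 175.6336 = 93.4358 billion.

R93.44 billion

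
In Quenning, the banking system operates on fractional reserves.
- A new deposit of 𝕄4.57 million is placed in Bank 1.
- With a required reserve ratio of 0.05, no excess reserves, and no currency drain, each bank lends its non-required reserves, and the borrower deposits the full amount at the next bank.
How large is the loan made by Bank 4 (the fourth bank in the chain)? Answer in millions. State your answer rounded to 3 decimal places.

𝕄3.722 million

Each bank lends a fraction (1 − rr) = 0.9500 of the deposit it receives, so Bank 4 receives 4.57·0.9500^3 and lends 4.57·0.9500^4 ≈ 3.7223 million.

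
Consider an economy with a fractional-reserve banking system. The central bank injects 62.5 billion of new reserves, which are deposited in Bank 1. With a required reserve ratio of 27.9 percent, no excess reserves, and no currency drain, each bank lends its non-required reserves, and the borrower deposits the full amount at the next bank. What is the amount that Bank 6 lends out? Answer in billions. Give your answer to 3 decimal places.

Each bank lends a fraction (1 − rr) = 0.7210 of the deposit it receives, so Bank 6 receives 62.5·0.7210^5 and lends 62.5·0.7210^6 ≈ 8.7799 billion.

8.780 billion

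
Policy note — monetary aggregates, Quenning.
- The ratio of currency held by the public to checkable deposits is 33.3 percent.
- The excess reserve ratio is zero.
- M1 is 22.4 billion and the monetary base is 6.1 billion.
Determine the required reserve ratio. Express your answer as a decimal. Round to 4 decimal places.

Using m = M/MB = 22.4/6.1 ≈ 3.672131. Since m = (1 + c)/(c + rr + e), the denominator satisfies c + rr + e = (1 + c)/m = (1 + 0.333) / 3.672131 ≈ 0.363004.
With c = 0.333 and e = 0, the required reserve ratio is 0.363004 − 0.333 − 0 = 0.030004.

0.0300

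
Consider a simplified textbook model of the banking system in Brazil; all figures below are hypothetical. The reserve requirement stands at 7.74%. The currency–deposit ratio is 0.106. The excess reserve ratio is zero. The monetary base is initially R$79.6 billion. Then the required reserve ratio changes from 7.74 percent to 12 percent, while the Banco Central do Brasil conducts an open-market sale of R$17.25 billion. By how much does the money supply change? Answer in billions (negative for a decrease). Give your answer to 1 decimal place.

Before: m₁ = (1 + 0.106) / (0.0774 + 0.106) ≈ 6.0305, MB₁ = 79.6, so M₁ = 6.0305 × 79.6 = 480.0278 billion.
After: m₂ = (1 + 0.106) / (0.12 + 0.106) ≈ 4.8938, MB₂ = 79.6 − 17.25 = 62.35, so M₂ = 4.8938 × 62.35 ≈ 305.1284 billion.
ΔM = M₂ − M₁ = 305.1284 − 480.0278 = -174.8994 billion.

-174.9 billion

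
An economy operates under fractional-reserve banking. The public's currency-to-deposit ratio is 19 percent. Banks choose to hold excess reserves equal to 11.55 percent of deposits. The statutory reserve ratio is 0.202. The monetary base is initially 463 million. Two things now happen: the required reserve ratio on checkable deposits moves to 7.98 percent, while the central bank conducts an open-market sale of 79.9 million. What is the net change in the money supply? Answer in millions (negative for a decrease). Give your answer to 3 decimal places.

97.550 million

Before: m₁ = (1 + 0.19) / (0.202 + 0.1155 + 0.19) ≈ 2.3448276, MB₁ = 463, so M₁ = 2.3448276 × 463 ≈ 1085.6552 million.
After: m₂ = (1 + 0.19) / (0.0798 + 0.1155 + 0.19) ≈ 3.0885025, MB₂ = 463 − 79.9 = 383.1, so M₂ = 3.0885025 × 383.1 ≈ 1183.2053 million.
ΔM = M₂ − M₁ = 1183.2053 − 1085.6552 = 97.5501 million.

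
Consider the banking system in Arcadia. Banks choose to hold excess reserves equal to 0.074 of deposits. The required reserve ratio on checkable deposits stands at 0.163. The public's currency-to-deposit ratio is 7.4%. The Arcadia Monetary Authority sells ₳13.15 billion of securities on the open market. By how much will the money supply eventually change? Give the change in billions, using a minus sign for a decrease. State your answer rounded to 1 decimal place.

-45.4 billion

The money multiplier is m = (1 + c) / (rr + e + c) = (1 + 0.074) / (0.163 + 0.074 + 0.074) ≈ 3.4534.
The sale removes 13.15 billion of base, so ΔM = m × ΔMB = 3.4534 × (−13.15) ≈ -45.4122 billion.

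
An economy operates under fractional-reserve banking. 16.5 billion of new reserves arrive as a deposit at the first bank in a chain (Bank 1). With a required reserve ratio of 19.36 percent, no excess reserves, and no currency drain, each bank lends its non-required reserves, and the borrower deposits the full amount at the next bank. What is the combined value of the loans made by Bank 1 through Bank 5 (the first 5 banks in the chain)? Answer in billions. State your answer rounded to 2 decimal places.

45.29 billion

Bank i lends (1 − rr)^i of the original deposit: Bank 1 lends 16.5·0.8064 = 13.3056, Bank 2 lends 16.5·0.8064² ≈ 10.7296, and so on.
Summing a geometric series: total = 16.5·[0.8064·(1 − 0.8064^5) / (1 − 0.8064)] ≈ 45.2914 billion.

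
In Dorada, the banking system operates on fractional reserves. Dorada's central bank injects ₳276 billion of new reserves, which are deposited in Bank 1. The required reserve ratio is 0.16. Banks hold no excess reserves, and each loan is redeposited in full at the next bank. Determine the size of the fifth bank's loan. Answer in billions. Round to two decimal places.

₳115.43 billion

Each bank lends a fraction (1 − rr) = 0.8400 of the deposit it receives, so Bank 5 receives 276·0.8400^4 and lends 276·0.8400^5 ≈ 115.4265 billion.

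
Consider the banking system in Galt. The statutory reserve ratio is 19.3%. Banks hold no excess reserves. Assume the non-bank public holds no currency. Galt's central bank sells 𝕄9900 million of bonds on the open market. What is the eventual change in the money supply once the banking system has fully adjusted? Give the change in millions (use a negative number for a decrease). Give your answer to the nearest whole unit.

The simple money multiplier is m = 1/rr = 1/0.193 ≈ 5.18135.
An open-market sale reduces the monetary base by 9900 million, so ΔM = m × ΔMB = 5.18135 × (−9900) = -51295.365 million.

-51295 million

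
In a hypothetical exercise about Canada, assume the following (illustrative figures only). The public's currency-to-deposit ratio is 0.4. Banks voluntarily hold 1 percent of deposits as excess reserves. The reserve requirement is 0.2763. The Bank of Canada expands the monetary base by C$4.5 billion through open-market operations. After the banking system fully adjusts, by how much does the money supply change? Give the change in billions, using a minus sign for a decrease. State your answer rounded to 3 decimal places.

C$9.180 billion

The money multiplier is m = (1 + c) / (rr + e + c) = (1 + 0.4) / (0.2763 + 0.01 + 0.4) ≈ 2.03992.
The purchase adds 4.5 billion of base, so ΔM = m × ΔMB = 2.03992 × (+4.5) ≈ 9.1796 billion.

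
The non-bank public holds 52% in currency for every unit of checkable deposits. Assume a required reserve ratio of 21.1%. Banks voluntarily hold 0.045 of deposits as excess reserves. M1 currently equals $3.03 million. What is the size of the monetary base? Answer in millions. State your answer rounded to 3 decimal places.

$1.547 million

The money multiplier is m = (1 + c) / (rr + e + c) = (1 + 0.52) / (0.211 + 0.045 + 0.52) ≈ 1.95876.
MB = M / m = 3.03 / 1.95876 ≈ 1.5469 million.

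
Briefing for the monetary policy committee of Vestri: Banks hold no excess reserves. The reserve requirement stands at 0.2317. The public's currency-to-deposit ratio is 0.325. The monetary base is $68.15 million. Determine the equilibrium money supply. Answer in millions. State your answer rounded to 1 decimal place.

The money multiplier is m = (1 + c) / (rr + c) = (1 + 0.325) / (0.2317 + 0.325) ≈ 2.3801.
So M = m × MB = 2.3801 × 68.15 ≈ 162.2038 million.

$162.2 million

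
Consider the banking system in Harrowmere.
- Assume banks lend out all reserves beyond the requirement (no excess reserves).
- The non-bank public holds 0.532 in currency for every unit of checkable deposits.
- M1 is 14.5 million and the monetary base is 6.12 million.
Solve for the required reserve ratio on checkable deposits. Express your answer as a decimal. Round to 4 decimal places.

0.1146

Using m = M/MB = 14.5/6.12 ≈ 2.369281. Since m = (1 + c)/(c + rr + e), the denominator satisfies c + rr + e = (1 + c)/m = (1 + 0.532) / 2.369281 ≈ 0.646610.
With c = 0.532 and e = 0, the required reserve ratio on checkable deposits is 0.646610 − 0.532 − 0 = 0.11461.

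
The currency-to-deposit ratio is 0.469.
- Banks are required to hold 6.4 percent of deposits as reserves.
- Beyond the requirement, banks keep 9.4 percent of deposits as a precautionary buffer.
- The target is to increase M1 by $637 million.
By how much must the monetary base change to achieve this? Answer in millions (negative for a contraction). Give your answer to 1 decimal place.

$271.9 million

The money multiplier is m = (1 + c) / (rr + e + c) = (1 + 0.469) / (0.064 + 0.094 + 0.469) ≈ 2.34290.
ΔMB = ΔM / m = (+637) / 2.34290 ≈ 271.8853 million.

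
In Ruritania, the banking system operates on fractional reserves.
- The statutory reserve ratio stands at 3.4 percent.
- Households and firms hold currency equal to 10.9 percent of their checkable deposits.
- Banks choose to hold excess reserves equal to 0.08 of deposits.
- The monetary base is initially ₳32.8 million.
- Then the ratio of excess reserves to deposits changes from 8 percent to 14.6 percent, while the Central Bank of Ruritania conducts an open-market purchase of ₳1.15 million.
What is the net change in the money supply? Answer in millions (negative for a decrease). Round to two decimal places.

Before: m₁ = (1 + 0.109) / (0.034 + 0.08 + 0.109) ≈ 4.97309, MB₁ = 32.8, so M₁ = 4.97309 × 32.8 ≈ 163.1174 million.
After: m₂ = (1 + 0.109) / (0.034 + 0.146 + 0.109) ≈ 3.83737, MB₂ = 32.8 + 1.15 = 33.95, so M₂ = 3.83737 × 33.95 ≈ 130.2787 million.
ΔM = M₂ − M₁ = 130.2787 − 163.1174 = -32.8387 million.

-32.84 million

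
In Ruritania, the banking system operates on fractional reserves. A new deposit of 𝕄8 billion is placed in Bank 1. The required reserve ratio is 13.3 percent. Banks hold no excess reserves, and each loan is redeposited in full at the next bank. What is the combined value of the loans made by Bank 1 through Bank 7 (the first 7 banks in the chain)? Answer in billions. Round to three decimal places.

𝕄32.946 billion

Bank i lends (1 − rr)^i of the original deposit: Bank 1 lends 8·0.8670 = 6.9360, Bank 2 lends 8·0.8670² ≈ 6.0135, and so on.
Summing a geometric series: total = 8·[0.8670·(1 − 0.8670^7) / (1 − 0.8670)] ≈ 32.9464 billion.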